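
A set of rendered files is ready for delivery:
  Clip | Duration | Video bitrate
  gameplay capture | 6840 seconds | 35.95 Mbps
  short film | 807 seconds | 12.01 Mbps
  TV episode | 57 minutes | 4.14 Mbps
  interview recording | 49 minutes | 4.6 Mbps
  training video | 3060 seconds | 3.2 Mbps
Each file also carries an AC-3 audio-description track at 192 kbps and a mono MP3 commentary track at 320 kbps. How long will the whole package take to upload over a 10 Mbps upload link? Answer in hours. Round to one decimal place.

8.4 hours

Audio total: 192 + 320 = 512 kbps = 0.512 Mbps.
gameplay capture: 36.462 Mbps × 6840 s = 249400.1 Mb
short film: 12.522 Mbps × 807 s = 10105.3 Mb
TV episode: 4.652 Mbps × 3420 s = 15909.8 Mb
interview recording: 5.112 Mbps × 2940 s = 15029.3 Mb
training video: 3.712 Mbps × 3060 s = 11358.7 Mb
Total: 301803.2 Mb = 37725.4 MB.
At 10 Mbps: 301803.2 / 10 = 30180 s ≈ 8.38 hours.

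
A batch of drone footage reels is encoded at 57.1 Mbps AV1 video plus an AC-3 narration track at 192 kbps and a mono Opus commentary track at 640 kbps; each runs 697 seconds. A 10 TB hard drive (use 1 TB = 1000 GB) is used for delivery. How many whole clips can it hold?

1981

Audio total: 192 + 640 = 832 kbps = 0.832 Mbps.
Total bitrate: 57.932 Mbps.
Per item: 57.932 Mbps × 697 s = 40,379 Mb = 5,047 MB.
Capacity: 10 TB = 80,000,000 Mb; 1981.25 items → 1981 complete.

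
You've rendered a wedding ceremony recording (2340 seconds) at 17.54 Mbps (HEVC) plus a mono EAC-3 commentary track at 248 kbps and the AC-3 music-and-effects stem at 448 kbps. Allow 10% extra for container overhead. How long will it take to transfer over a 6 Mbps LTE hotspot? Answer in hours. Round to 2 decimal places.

Audio total: 248 + 448 = 696 kbps = 0.696 Mbps.
Total bitrate: 18.236 Mbps.
File: 18.236 Mbps × 2340 s = 42672.2 Mb.
With 10% container overhead: ×1.10. → 46939.5 Mb.
At 6 Mbps: 46939.5 / 6 = 7823.2 s ≈ 2.17 hours.

2.17 hours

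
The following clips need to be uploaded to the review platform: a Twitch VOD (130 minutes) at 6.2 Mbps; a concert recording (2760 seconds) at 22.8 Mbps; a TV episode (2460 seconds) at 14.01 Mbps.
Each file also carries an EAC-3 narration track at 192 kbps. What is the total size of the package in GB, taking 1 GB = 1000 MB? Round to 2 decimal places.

Audio: 192 kbps = 0.192 Mbps.
Twitch VOD: 6.392 Mbps × 7800 s = 49857.6 Mb
concert recording: 22.992 Mbps × 2760 s = 63457.9 Mb
TV episode: 14.202 Mbps × 2460 s = 34936.9 Mb
Total: 148252.4 Mb = 18531.6 MB.
= 18.53 GB.

18.53 GB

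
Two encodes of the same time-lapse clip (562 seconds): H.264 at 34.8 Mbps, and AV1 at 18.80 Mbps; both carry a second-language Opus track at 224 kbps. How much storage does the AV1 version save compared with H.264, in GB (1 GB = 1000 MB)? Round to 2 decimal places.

Audio: 224 kbps = 0.224 Mbps.
H.264: 35.024 Mbps × 562 s = 19683.5 Mb = 2.460 GB.
AV1: 19.024 Mbps × 562 s = 10691.5 Mb = 1.336 GB.
Saving: 2.460 − 1.336 = 1.124 GB.

1.12 GB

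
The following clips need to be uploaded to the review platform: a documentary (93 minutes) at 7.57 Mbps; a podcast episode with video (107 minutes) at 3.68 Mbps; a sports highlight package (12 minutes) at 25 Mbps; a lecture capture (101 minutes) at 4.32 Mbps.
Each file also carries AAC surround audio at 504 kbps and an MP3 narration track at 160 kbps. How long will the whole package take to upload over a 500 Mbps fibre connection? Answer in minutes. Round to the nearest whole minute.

Audio total: 504 + 160 = 664 kbps = 0.664 Mbps.
documentary: 8.234 Mbps × 5580 s = 45945.7 Mb
podcast episode with video: 4.344 Mbps × 6420 s = 27888.5 Mb
sports highlight package: 25.664 Mbps × 720 s = 18478.1 Mb
lecture capture: 4.984 Mbps × 6060 s = 30203.0 Mb
Total: 122515.3 Mb = 15314.4 MB.
At 500 Mbps: 122515.3 / 500 = 245 s ≈ 4.08 minutes.

4 minutes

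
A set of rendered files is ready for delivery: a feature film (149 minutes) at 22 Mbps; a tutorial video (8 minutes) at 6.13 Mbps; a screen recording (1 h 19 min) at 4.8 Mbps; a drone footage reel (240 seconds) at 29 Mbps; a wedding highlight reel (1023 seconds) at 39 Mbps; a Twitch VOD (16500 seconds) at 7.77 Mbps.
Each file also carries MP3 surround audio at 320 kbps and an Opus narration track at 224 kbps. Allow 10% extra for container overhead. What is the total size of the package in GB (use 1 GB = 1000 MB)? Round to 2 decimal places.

57.04 GB

Audio total: 320 + 224 = 544 kbps = 0.544 Mbps.
feature film: 22.544 Mbps × 8940 s × 1.10 = 221697.7 Mb
tutorial video: 6.674 Mbps × 480 s × 1.10 = 3523.9 Mb
screen recording: 5.344 Mbps × 4740 s × 1.10 = 27863.6 Mb
drone footage reel: 29.544 Mbps × 240 s × 1.10 = 7799.6 Mb
wedding highlight reel: 39.544 Mbps × 1023 s × 1.10 = 44498.9 Mb
Twitch VOD: 8.314 Mbps × 16500 s × 1.10 = 150899.1 Mb
Total: 456282.8 Mb = 57035.3 MB.
= 57.04 GB.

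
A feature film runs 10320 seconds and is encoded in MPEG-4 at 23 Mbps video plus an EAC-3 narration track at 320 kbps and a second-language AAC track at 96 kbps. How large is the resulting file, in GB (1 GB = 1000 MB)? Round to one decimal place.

30.2 GB

Audio total: 320 + 96 = 416 kbps = 0.416 Mbps.
Total bitrate: 23 + 0.416 = 23.416 Mbps.
Stream data: 23.416 Mbps × 10320 s = 241653.1 Mb.
241,653 Mb ÷ 8 = 30,207 MB → 30.21 GB.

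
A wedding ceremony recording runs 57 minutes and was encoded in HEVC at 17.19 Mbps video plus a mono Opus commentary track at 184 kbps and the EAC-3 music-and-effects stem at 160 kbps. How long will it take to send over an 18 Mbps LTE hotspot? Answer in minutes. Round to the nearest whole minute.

56 minutes

57 min = 3420 s
Audio total: 184 + 160 = 344 kbps = 0.344 Mbps.
Total bitrate: 17.534 Mbps.
File: 17.534 Mbps × 3420 s = 59966.3 Mb.
At 18 Mbps: 59966.3 / 18 = 3331.5 s ≈ 55.5 minutes.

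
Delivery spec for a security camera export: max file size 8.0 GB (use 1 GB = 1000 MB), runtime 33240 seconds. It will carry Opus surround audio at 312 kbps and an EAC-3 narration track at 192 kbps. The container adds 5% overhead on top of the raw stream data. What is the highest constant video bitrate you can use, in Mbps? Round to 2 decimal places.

Budget: 8.0 GB = 64000.0 Mb.
Stream payload after overhead: 64000.0 / 1.05 = 60952.4 Mb.
Total bitrate budget: 60952.4 Mb / 33240 s = 1.834 Mbps.
Audio total: 312 + 192 = 504 kbps = 0.504 Mbps.
Video: 1.834 − 0.504 = 1.330 Mbps.

1.33 Mbps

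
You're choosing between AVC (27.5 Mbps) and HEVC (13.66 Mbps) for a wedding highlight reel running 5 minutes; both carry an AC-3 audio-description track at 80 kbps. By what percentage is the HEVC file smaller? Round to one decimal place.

5 min = 300 s
Audio: 80 kbps = 0.080 Mbps.
AVC: 27.580 Mbps × 300 s = 8274.0 Mb = 0.963 GiB.
HEVC: 13.740 Mbps × 300 s = 4122.0 Mb = 0.480 GiB.
Reduction: (1 − 0.480/0.963) × 100 = 50.18%.

50.2%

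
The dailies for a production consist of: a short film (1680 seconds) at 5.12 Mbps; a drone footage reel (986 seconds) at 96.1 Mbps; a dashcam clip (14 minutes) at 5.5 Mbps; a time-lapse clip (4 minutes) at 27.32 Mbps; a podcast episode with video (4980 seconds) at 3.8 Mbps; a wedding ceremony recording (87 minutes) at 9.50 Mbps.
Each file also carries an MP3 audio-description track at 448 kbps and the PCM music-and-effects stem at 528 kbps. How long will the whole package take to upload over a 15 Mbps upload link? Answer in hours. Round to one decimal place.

Audio total: 448 + 528 = 976 kbps = 0.976 Mbps.
short film: 6.096 Mbps × 1680 s = 10241.3 Mb
drone footage reel: 97.076 Mbps × 986 s = 95716.9 Mb
dashcam clip: 6.476 Mbps × 840 s = 5439.8 Mb
time-lapse clip: 28.296 Mbps × 240 s = 6791.0 Mb
podcast episode with video: 4.776 Mbps × 4980 s = 23784.5 Mb
wedding ceremony recording: 10.476 Mbps × 5220 s = 54684.7 Mb
Total: 196658.3 Mb = 24582.3 MB.
At 15 Mbps: 196658.3 / 15 = 13111 s ≈ 3.64 hours.

3.6 hours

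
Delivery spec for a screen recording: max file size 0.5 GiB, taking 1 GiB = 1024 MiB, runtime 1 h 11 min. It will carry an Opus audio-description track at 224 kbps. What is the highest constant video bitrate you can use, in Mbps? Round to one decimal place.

Budget: 0.5 GiB = 4295.0 Mb.
1 h 11 min = 71 min = 4260 s
Total bitrate budget: 4295.0 Mb / 4260 s = 1.008 Mbps.
Audio: 224 kbps = 0.224 Mbps.
Video: 1.008 − 0.224 = 0.784 Mbps.

0.8 Mbps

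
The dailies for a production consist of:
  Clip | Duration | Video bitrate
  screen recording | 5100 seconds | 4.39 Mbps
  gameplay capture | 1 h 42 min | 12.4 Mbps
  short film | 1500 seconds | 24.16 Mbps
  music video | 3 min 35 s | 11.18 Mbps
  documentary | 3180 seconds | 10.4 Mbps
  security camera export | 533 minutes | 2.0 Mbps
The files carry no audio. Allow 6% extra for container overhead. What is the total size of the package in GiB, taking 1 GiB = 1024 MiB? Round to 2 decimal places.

screen recording: 4.390 Mbps × 5100 s × 1.06 = 23732.3 Mb
gameplay capture: 12.400 Mbps × 6120 s × 1.06 = 80441.3 Mb
short film: 24.160 Mbps × 1500 s × 1.06 = 38414.4 Mb
music video: 11.180 Mbps × 215 s × 1.06 = 2547.9 Mb
documentary: 10.400 Mbps × 3180 s × 1.06 = 35056.3 Mb
security camera export: 2.000 Mbps × 31980 s × 1.06 = 67797.6 Mb
Total: 247989.9 Mb = 30998.7 MB.
= 28.87 GiB.

28.87 GiB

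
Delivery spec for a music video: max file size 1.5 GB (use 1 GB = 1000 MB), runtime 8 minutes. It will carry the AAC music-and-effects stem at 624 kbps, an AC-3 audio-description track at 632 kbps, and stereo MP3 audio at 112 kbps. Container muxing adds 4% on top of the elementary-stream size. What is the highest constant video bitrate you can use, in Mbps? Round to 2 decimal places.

Budget: 1.5 GB = 12000.0 Mb.
Stream payload after overhead: 12000.0 / 1.04 = 11538.5 Mb.
8 min = 480 s
Total bitrate budget: 11538.5 Mb / 480 s = 24.038 Mbps.
Audio total: 624 + 632 + 112 = 1368 kbps = 1.368 Mbps.
Video: 24.038 − 1.368 = 22.670 Mbps.

22.67 Mbps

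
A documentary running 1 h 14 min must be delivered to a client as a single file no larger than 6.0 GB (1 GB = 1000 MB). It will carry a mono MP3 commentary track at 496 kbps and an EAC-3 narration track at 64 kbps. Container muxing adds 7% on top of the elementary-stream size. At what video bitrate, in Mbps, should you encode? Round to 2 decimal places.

Budget: 6.0 GB = 48000.0 Mb.
Stream payload after overhead: 48000.0 / 1.07 = 44859.8 Mb.
1 h 14 min = 74 min = 4440 s
Total bitrate budget: 44859.8 Mb / 4440 s = 10.104 Mbps.
Audio total: 496 + 64 = 560 kbps = 0.560 Mbps.
Video: 10.104 − 0.560 = 9.544 Mbps.

9.54 Mbps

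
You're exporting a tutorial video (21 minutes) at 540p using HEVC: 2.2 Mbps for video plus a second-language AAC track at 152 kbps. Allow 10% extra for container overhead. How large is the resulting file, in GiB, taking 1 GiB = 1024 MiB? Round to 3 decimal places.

21 min = 1260 s
Audio: 152 kbps = 0.152 Mbps.
Total bitrate: 2.2 + 0.152 = 2.352 Mbps.
Stream data: 2.352 Mbps × 1260 s = 2963.5 Mb.
With 10% container overhead: ×1.10.
3,260 Mb = 407,484,000 bytes ÷ 1,073,741,824 = 0.3795 GiB.

0.379 GiB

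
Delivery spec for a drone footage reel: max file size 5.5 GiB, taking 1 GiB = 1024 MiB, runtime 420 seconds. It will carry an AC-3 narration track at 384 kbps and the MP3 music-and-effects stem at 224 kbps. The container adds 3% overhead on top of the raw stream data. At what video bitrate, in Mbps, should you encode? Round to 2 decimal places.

Budget: 5.5 GiB = 47244.6 Mb.
Stream payload after overhead: 47244.6 / 1.03 = 45868.6 Mb.
Total bitrate budget: 45868.6 Mb / 420 s = 109.211 Mbps.
Audio total: 384 + 224 = 608 kbps = 0.608 Mbps.
Video: 109.211 − 0.608 = 108.603 Mbps.

108.60 Mbps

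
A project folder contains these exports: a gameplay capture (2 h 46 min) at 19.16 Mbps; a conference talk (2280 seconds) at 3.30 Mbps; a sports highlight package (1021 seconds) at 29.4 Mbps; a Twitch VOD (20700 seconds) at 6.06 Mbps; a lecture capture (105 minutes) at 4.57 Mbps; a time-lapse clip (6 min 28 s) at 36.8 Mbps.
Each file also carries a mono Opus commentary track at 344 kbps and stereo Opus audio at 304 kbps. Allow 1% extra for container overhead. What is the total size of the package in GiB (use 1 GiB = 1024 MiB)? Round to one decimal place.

49.8 GiB

Audio total: 344 + 304 = 648 kbps = 0.648 Mbps.
gameplay capture: 19.808 Mbps × 9960 s × 1.01 = 199260.6 Mb
conference talk: 3.948 Mbps × 2280 s × 1.01 = 9091.5 Mb
sports highlight package: 30.048 Mbps × 1021 s × 1.01 = 30985.8 Mb
Twitch VOD: 6.708 Mbps × 20700 s × 1.01 = 140244.2 Mb
lecture capture: 5.218 Mbps × 6300 s × 1.01 = 33202.1 Mb
time-lapse clip: 37.448 Mbps × 388 s × 1.01 = 14675.1 Mb
Total: 427459.2 Mb = 53432.4 MB.
= 49.76 GiB.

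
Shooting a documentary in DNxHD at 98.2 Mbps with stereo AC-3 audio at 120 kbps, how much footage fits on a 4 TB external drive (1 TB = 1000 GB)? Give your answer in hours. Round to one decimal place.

Audio: 120 kbps = 0.120 Mbps.
Total bitrate: 98.2 + 0.120 = 98.320 Mbps.
Capacity: 4 TB = 32,000,000 Mb.
Recording time: 32,000,000 / 98.320 = 325,468 s ≈ 90.4 hours.

90.4 hours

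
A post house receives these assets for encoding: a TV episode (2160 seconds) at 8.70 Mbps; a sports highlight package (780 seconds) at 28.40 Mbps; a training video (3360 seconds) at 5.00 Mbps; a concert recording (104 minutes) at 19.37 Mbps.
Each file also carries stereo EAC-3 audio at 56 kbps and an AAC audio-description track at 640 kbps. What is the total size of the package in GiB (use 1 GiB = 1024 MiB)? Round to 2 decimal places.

Audio total: 56 + 640 = 696 kbps = 0.696 Mbps.
TV episode: 9.396 Mbps × 2160 s = 20295.4 Mb
sports highlight package: 29.096 Mbps × 780 s = 22694.9 Mb
training video: 5.696 Mbps × 3360 s = 19138.6 Mb
concert recording: 20.066 Mbps × 6240 s = 125211.8 Mb
Total: 187340.6 Mb = 23417.6 MB.
= 21.81 GiB.

21.81 GiB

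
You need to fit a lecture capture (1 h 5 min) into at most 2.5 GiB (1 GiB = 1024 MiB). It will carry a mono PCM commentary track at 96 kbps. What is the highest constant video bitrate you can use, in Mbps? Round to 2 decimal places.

5.41 Mbps

Budget: 2.5 GiB = 21474.8 Mb.
1 h 5 min = 65 min = 3900 s
Total bitrate budget: 21474.8 Mb / 3900 s = 5.506 Mbps.
Audio: 96 kbps = 0.096 Mbps.
Video: 5.506 − 0.096 = 5.410 Mbps.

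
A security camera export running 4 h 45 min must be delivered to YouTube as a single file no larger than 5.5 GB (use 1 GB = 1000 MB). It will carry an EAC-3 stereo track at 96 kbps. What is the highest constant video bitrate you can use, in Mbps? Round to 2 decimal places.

2.48 Mbps

Budget: 5.5 GB = 44000.0 Mb.
4 h 45 min = 285 min = 17100 s
Total bitrate budget: 44000.0 Mb / 17100 s = 2.573 Mbps.
Audio: 96 kbps = 0.096 Mbps.
Video: 2.573 − 0.096 = 2.477 Mbps.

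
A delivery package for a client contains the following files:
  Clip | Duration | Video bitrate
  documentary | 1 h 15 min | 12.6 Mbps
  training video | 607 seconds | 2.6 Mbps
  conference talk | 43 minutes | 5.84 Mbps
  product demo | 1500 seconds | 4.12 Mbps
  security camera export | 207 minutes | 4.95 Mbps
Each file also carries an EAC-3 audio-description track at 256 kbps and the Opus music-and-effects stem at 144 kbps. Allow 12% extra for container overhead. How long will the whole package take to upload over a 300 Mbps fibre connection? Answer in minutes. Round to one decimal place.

Audio total: 256 + 144 = 400 kbps = 0.400 Mbps.
documentary: 13.000 Mbps × 4500 s × 1.12 = 65520.0 Mb
training video: 3.000 Mbps × 607 s × 1.12 = 2039.5 Mb
conference talk: 6.240 Mbps × 2580 s × 1.12 = 18031.1 Mb
product demo: 4.520 Mbps × 1500 s × 1.12 = 7593.6 Mb
security camera export: 5.350 Mbps × 12420 s × 1.12 = 74420.6 Mb
Total: 167604.9 Mb = 20950.6 MB.
At 300 Mbps: 167604.9 / 300 = 559 s ≈ 9.31 minutes.

9.3 minutes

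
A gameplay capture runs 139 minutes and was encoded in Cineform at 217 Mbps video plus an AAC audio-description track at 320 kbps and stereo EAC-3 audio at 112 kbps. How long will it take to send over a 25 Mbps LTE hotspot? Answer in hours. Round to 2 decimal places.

139 min = 8340 s
Audio total: 320 + 112 = 432 kbps = 0.432 Mbps.
Total bitrate: 217.432 Mbps.
File: 217.432 Mbps × 8340 s = 1813382.9 Mb.
At 25 Mbps: 1813382.9 / 25 = 72535.3 s ≈ 20.1 hours.

20.15 hours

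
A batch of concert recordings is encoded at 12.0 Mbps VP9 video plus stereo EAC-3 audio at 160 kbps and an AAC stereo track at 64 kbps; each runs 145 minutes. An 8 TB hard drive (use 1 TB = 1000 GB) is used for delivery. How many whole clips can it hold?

601

145 min = 8700 s
Audio total: 160 + 64 = 224 kbps = 0.224 Mbps.
Total bitrate: 12.224 Mbps.
Per item: 12.224 Mbps × 8700 s = 106,349 Mb = 13,294 MB.
Capacity: 8 TB = 64,000,000 Mb; 601.79 items → 601 complete.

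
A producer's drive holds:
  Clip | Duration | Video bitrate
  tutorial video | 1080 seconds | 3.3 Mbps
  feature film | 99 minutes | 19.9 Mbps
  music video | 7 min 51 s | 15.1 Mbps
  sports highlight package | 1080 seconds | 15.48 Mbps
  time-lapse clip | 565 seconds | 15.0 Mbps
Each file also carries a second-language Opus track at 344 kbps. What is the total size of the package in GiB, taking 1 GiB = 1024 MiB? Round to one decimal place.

Audio: 344 kbps = 0.344 Mbps.
tutorial video: 3.644 Mbps × 1080 s = 3935.5 Mb
feature film: 20.244 Mbps × 5940 s = 120249.4 Mb
music video: 15.444 Mbps × 471 s = 7274.1 Mb
sports highlight package: 15.824 Mbps × 1080 s = 17089.9 Mb
time-lapse clip: 15.344 Mbps × 565 s = 8669.4 Mb
Total: 157218.3 Mb = 19652.3 MB.
= 18.30 GiB.

18.3 GiB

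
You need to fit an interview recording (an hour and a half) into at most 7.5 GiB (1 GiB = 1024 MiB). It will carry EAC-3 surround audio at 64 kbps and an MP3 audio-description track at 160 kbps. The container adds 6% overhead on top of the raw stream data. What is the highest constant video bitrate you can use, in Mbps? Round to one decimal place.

Budget: 7.5 GiB = 64424.5 Mb.
Stream payload after overhead: 64424.5 / 1.06 = 60777.8 Mb.
1.5 h = 5400 s
Total bitrate budget: 60777.8 Mb / 5400 s = 11.255 Mbps.
Audio total: 64 + 160 = 224 kbps = 0.224 Mbps.
Video: 11.255 − 0.224 = 11.031 Mbps.

11.0 Mbps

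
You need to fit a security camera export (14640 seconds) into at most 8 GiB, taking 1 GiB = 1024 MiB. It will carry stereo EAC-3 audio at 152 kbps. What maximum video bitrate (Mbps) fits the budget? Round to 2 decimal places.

4.54 Mbps

Budget: 8 GiB = 68719.5 Mb.
Total bitrate budget: 68719.5 Mb / 14640 s = 4.694 Mbps.
Audio: 152 kbps = 0.152 Mbps.
Video: 4.694 − 0.152 = 4.542 Mbps.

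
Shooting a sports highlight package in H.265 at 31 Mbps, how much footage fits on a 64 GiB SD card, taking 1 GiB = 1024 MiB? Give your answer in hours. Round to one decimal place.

Capacity: 64 GiB = 549,756 Mb.
Recording time: 549,756 / 31.000 = 17,734 s ≈ 4.93 hours.

4.9 hours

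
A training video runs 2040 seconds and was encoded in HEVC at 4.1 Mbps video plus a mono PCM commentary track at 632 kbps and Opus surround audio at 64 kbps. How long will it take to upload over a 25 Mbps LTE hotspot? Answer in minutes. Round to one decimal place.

6.5 minutes

Audio total: 632 + 64 = 696 kbps = 0.696 Mbps.
Total bitrate: 4.796 Mbps.
File: 4.796 Mbps × 2040 s = 9783.8 Mb.
At 25 Mbps: 9783.8 / 25 = 391.4 s ≈ 6.52 minutes.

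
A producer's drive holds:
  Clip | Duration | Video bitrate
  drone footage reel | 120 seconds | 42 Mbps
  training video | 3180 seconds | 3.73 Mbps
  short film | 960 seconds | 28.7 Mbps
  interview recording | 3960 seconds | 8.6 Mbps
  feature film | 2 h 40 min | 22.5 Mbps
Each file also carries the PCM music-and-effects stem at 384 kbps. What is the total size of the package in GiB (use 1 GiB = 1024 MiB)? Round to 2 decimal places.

35.08 GiB

Audio: 384 kbps = 0.384 Mbps.
drone footage reel: 42.384 Mbps × 120 s = 5086.1 Mb
training video: 4.114 Mbps × 3180 s = 13082.5 Mb
short film: 29.084 Mbps × 960 s = 27920.6 Mb
interview recording: 8.984 Mbps × 3960 s = 35576.6 Mb
feature film: 22.884 Mbps × 9600 s = 219686.4 Mb
Total: 301352.3 Mb = 37669.0 MB.
= 35.08 GiB.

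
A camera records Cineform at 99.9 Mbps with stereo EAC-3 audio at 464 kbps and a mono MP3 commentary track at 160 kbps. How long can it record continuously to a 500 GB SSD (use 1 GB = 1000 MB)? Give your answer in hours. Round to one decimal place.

Audio total: 464 + 160 = 624 kbps = 0.624 Mbps.
Total bitrate: 99.9 + 0.624 = 100.524 Mbps.
Capacity: 500 GB = 4,000,000 Mb.
Recording time: 4,000,000 / 100.524 = 39,791 s ≈ 11.1 hours.

11.1 hours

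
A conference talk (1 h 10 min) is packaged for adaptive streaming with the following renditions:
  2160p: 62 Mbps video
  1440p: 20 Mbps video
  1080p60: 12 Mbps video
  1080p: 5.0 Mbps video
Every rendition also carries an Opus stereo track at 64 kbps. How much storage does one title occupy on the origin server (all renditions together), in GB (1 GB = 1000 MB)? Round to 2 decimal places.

52.11 GB

1 h 10 min = 70 min = 4200 s
Audio: 64 kbps = 0.064 Mbps.
Sum of rendition bitrates: (62+0.064) + (20+0.064) + (12+0.064) + (5.0+0.064) = 99.256 Mbps.
× 4200 s = 416,875 Mb = 52,109 MB = 52.11 GB.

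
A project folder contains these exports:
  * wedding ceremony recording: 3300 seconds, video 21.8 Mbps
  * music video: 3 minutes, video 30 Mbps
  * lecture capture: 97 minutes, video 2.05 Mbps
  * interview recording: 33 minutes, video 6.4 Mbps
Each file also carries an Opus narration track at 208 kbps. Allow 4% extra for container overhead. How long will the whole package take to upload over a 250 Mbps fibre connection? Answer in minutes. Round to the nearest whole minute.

7 minutes

Audio: 208 kbps = 0.208 Mbps.
wedding ceremony recording: 22.008 Mbps × 3300 s × 1.04 = 75531.5 Mb
music video: 30.208 Mbps × 180 s × 1.04 = 5654.9 Mb
lecture capture: 2.258 Mbps × 5820 s × 1.04 = 13667.2 Mb
interview recording: 6.608 Mbps × 1980 s × 1.04 = 13607.2 Mb
Total: 108460.8 Mb = 13557.6 MB.
At 250 Mbps: 108460.8 / 250 = 434 s ≈ 7.23 minutes.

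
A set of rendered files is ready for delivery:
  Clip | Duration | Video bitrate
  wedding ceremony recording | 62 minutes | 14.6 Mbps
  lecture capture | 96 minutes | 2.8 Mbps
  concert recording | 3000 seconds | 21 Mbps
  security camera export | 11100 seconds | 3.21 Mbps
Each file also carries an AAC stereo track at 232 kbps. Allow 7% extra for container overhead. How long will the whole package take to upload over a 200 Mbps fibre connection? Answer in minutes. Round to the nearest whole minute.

16 minutes

Audio: 232 kbps = 0.232 Mbps.
wedding ceremony recording: 14.832 Mbps × 3720 s × 1.07 = 59037.3 Mb
lecture capture: 3.032 Mbps × 5760 s × 1.07 = 18686.8 Mb
concert recording: 21.232 Mbps × 3000 s × 1.07 = 68154.7 Mb
security camera export: 3.442 Mbps × 11100 s × 1.07 = 40880.6 Mb
Total: 186759.5 Mb = 23344.9 MB.
At 200 Mbps: 186759.5 / 200 = 934 s ≈ 15.6 minutes.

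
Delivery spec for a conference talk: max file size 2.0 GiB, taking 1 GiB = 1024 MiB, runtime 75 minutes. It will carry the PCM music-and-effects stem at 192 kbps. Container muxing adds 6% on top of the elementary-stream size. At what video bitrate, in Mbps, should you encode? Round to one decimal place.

Budget: 2.0 GiB = 17179.9 Mb.
Stream payload after overhead: 17179.9 / 1.06 = 16207.4 Mb.
75 min = 4500 s
Total bitrate budget: 16207.4 Mb / 4500 s = 3.602 Mbps.
Audio: 192 kbps = 0.192 Mbps.
Video: 3.602 − 0.192 = 3.410 Mbps.

3.4 Mbps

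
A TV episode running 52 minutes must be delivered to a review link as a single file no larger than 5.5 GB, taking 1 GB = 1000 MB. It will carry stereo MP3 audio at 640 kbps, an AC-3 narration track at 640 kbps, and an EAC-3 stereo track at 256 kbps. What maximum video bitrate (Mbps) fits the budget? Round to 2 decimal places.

Budget: 5.5 GB = 44000.0 Mb.
52 min = 3120 s
Total bitrate budget: 44000.0 Mb / 3120 s = 14.103 Mbps.
Audio total: 640 + 640 + 256 = 1536 kbps = 1.536 Mbps.
Video: 14.103 − 1.536 = 12.567 Mbps.

12.57 Mbps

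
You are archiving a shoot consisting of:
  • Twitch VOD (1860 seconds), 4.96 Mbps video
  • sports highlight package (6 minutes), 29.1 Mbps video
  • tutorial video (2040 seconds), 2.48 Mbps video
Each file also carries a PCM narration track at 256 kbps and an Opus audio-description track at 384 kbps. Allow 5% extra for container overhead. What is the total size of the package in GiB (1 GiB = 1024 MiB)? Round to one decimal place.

3.4 GiB

Audio total: 256 + 384 = 640 kbps = 0.640 Mbps.
Twitch VOD: 5.600 Mbps × 1860 s × 1.05 = 10936.8 Mb
sports highlight package: 29.740 Mbps × 360 s × 1.05 = 11241.7 Mb
tutorial video: 3.120 Mbps × 2040 s × 1.05 = 6683.0 Mb
Total: 28861.6 Mb = 3607.7 MB.
= 3.360 GiB.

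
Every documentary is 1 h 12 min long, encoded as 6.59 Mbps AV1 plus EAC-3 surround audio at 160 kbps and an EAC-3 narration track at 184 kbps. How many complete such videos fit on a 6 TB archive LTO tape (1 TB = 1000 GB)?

1602

1 h 12 min = 72 min = 4320 s
Audio total: 160 + 184 = 344 kbps = 0.344 Mbps.
Total bitrate: 6.934 Mbps.
Per item: 6.934 Mbps × 4320 s = 29,955 Mb = 3,744 MB.
Capacity: 6 TB = 48,000,000 Mb; 1602.41 items → 1602 complete.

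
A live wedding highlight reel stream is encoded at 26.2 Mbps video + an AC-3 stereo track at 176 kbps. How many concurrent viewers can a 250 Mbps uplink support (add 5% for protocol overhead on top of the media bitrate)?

Audio: 176 kbps = 0.176 Mbps.
Per-viewer media rate: 26.376 Mbps.
On the wire with 5% overhead: 27.695 Mbps.
250 Mbps = 250.0 Mbps; 250.0 / 27.695 = 9.03 → 9 viewers.

9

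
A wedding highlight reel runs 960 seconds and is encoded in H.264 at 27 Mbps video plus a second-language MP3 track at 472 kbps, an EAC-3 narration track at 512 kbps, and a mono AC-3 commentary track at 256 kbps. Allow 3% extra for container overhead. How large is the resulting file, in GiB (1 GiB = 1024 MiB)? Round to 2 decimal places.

Audio total: 472 + 512 + 256 = 1240 kbps = 1.240 Mbps.
Total bitrate: 27 + 1.240 = 28.240 Mbps.
Stream data: 28.240 Mbps × 960 s = 27110.4 Mb.
With 3% container overhead: ×1.03.
27,924 Mb = 3,490,464,000 bytes ÷ 1,073,741,824 = 3.251 GiB.

3.25 GiB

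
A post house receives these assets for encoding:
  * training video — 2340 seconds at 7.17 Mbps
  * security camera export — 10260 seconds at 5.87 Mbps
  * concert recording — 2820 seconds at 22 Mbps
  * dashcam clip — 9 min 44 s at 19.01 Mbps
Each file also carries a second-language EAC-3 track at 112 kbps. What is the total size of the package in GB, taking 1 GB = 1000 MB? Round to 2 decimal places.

Audio: 112 kbps = 0.112 Mbps.
training video: 7.282 Mbps × 2340 s = 17039.9 Mb
security camera export: 5.982 Mbps × 10260 s = 61375.3 Mb
concert recording: 22.112 Mbps × 2820 s = 62355.8 Mb
dashcam clip: 19.122 Mbps × 584 s = 11167.2 Mb
Total: 151938.3 Mb = 18992.3 MB.
= 18.99 GB.

18.99 GB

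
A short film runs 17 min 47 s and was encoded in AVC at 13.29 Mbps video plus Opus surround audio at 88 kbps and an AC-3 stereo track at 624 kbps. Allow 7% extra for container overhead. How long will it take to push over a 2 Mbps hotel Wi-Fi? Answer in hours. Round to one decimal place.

17 min 47 s = 1067 s
Audio total: 88 + 624 = 712 kbps = 0.712 Mbps.
Total bitrate: 14.002 Mbps.
File: 14.002 Mbps × 1067 s = 14940.1 Mb.
With 7% container overhead: ×1.07. → 15985.9 Mb.
At 2 Mbps: 15985.9 / 2 = 7993.0 s ≈ 2.22 hours.

2.2 hours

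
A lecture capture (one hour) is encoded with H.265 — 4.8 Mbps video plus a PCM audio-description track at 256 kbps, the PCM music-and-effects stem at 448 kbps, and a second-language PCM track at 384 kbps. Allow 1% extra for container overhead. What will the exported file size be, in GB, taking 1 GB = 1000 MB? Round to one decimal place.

1 h = 3600 s
Audio total: 256 + 448 + 384 = 1088 kbps = 1.088 Mbps.
Total bitrate: 4.8 + 1.088 = 5.888 Mbps.
Stream data: 5.888 Mbps × 3600 s = 21196.8 Mb.
With 1% container overhead: ×1.01.
21,409 Mb ÷ 8 = 2,676 MB → 2.676 GB.

2.7 GB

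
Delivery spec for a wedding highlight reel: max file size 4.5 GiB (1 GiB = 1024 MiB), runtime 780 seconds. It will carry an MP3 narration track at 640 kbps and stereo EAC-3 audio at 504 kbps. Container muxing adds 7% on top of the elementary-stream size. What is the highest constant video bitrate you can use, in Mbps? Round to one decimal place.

Budget: 4.5 GiB = 38654.7 Mb.
Stream payload after overhead: 38654.7 / 1.07 = 36125.9 Mb.
Total bitrate budget: 36125.9 Mb / 780 s = 46.315 Mbps.
Audio total: 640 + 504 = 1144 kbps = 1.144 Mbps.
Video: 46.315 − 1.144 = 45.171 Mbps.

45.2 Mbps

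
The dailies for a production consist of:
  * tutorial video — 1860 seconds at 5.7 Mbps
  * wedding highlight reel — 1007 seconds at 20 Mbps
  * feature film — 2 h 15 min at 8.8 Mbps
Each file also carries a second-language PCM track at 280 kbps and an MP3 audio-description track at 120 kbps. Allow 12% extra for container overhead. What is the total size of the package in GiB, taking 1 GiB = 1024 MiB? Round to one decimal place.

Audio total: 280 + 120 = 400 kbps = 0.400 Mbps.
tutorial video: 6.100 Mbps × 1860 s × 1.12 = 12707.5 Mb
wedding highlight reel: 20.400 Mbps × 1007 s × 1.12 = 23007.9 Mb
feature film: 9.200 Mbps × 8100 s × 1.12 = 83462.4 Mb
Total: 119177.9 Mb = 14897.2 MB.
= 13.87 GiB.

13.9 GiB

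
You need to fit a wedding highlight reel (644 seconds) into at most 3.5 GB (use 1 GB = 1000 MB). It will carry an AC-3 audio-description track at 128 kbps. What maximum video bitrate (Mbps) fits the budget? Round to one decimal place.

43.4 Mbps

Budget: 3.5 GB = 28000.0 Mb.
Total bitrate budget: 28000.0 Mb / 644 s = 43.478 Mbps.
Audio: 128 kbps = 0.128 Mbps.
Video: 43.478 − 0.128 = 43.350 Mbps.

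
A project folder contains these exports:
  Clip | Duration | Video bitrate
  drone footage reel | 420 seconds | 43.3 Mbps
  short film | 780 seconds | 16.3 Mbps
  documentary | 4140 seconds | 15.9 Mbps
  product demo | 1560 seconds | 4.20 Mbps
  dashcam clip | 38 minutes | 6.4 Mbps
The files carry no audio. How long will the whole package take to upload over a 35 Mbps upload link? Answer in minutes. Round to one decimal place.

56.1 minutes

drone footage reel: 43.300 Mbps × 420 s = 18186.0 Mb
short film: 16.300 Mbps × 780 s = 12714.0 Mb
documentary: 15.900 Mbps × 4140 s = 65826.0 Mb
product demo: 4.200 Mbps × 1560 s = 6552.0 Mb
dashcam clip: 6.400 Mbps × 2280 s = 14592.0 Mb
Total: 117870.0 Mb = 14733.8 MB.
At 35 Mbps: 117870.0 / 35 = 3368 s ≈ 56.1 minutes.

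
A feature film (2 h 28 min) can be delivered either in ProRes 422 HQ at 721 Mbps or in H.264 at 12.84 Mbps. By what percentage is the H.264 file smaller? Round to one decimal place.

2 h 28 min = 148 min = 8880 s
ProRes 422 HQ: 721.000 Mbps × 8880 s = 6402480.0 Mb = 745.347 GiB.
H.264: 12.840 Mbps × 8880 s = 114019.2 Mb = 13.274 GiB.
Reduction: (1 − 13.274/745.347) × 100 = 98.22%.

98.2%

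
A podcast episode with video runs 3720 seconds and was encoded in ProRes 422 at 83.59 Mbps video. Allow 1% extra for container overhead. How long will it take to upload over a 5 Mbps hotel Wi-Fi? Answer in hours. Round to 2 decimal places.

File: 83.590 Mbps × 3720 s = 310954.8 Mb.
With 1% container overhead: ×1.01. → 314064.3 Mb.
At 5 Mbps: 314064.3 / 5 = 62812.9 s ≈ 17.4 hours.

17.45 hours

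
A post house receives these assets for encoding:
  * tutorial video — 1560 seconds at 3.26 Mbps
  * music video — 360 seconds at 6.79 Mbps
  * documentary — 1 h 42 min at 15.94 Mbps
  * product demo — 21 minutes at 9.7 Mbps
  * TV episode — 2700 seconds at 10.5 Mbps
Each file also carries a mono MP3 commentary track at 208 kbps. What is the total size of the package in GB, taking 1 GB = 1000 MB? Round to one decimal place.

Audio: 208 kbps = 0.208 Mbps.
tutorial video: 3.468 Mbps × 1560 s = 5410.1 Mb
music video: 6.998 Mbps × 360 s = 2519.3 Mb
documentary: 16.148 Mbps × 6120 s = 98825.8 Mb
product demo: 9.908 Mbps × 1260 s = 12484.1 Mb
TV episode: 10.708 Mbps × 2700 s = 28911.6 Mb
Total: 148150.8 Mb = 18518.8 MB.
= 18.52 GB.

18.5 GB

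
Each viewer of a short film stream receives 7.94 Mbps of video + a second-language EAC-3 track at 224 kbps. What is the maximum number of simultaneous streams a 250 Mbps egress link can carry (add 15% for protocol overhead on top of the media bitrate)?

26

Audio: 224 kbps = 0.224 Mbps.
Per-viewer media rate: 8.164 Mbps.
On the wire with 15% overhead: 9.389 Mbps.
250 Mbps = 250.0 Mbps; 250.0 / 9.389 = 26.63 → 26 viewers.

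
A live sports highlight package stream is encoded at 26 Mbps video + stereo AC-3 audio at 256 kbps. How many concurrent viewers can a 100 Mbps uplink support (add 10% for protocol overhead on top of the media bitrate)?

Audio: 256 kbps = 0.256 Mbps.
Per-viewer media rate: 26.256 Mbps.
On the wire with 10% overhead: 28.882 Mbps.
100 Mbps = 100.0 Mbps; 100.0 / 28.882 = 3.46 → 3 viewers.

3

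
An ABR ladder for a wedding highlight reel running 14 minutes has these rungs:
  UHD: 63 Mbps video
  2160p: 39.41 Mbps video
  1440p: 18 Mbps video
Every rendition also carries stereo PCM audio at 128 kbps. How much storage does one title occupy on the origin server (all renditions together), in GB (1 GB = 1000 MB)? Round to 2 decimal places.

14 min = 840 s
Audio: 128 kbps = 0.128 Mbps.
Sum of rendition bitrates: (63+0.128) + (39.41+0.128) + (18+0.128) = 120.794 Mbps.
× 840 s = 101,467 Mb = 12,683 MB = 12.68 GB.

12.68 GB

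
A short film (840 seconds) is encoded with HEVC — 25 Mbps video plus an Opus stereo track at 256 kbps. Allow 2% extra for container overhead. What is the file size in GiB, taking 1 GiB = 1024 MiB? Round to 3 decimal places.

2.519 GiB

Audio: 256 kbps = 0.256 Mbps.
Total bitrate: 25 + 0.256 = 25.256 Mbps.
Stream data: 25.256 Mbps × 840 s = 21215.0 Mb.
With 2% container overhead: ×1.02.
21,639 Mb = 2,704,917,600 bytes ÷ 1,073,741,824 = 2.519 GiB.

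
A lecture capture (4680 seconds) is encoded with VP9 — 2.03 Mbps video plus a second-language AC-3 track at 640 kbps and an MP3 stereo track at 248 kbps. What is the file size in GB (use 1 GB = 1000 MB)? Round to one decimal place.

1.7 GB

Audio total: 640 + 248 = 888 kbps = 0.888 Mbps.
Total bitrate: 2.03 + 0.888 = 2.918 Mbps.
Stream data: 2.918 Mbps × 4680 s = 13656.2 Mb.
13,656 Mb ÷ 8 = 1,707 MB → 1.707 GB.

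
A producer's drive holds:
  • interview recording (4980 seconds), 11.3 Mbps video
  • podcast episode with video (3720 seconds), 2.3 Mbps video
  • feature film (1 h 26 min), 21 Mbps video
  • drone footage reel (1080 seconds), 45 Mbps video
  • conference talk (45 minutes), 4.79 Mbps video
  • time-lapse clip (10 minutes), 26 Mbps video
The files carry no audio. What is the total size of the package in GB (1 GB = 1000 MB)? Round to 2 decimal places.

31.29 GB

interview recording: 11.300 Mbps × 4980 s = 56274.0 Mb
podcast episode with video: 2.300 Mbps × 3720 s = 8556.0 Mb
feature film: 21.000 Mbps × 5160 s = 108360.0 Mb
drone footage reel: 45.000 Mbps × 1080 s = 48600.0 Mb
conference talk: 4.790 Mbps × 2700 s = 12933.0 Mb
time-lapse clip: 26.000 Mbps × 600 s = 15600.0 Mb
Total: 250323.0 Mb = 31290.4 MB.
= 31.29 GB.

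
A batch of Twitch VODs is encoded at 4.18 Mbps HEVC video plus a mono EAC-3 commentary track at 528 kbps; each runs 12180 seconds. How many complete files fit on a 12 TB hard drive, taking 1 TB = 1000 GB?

Audio: 528 kbps = 0.528 Mbps.
Total bitrate: 4.708 Mbps.
Per item: 4.708 Mbps × 12180 s = 57,343 Mb = 7,168 MB.
Capacity: 12 TB = 96,000,000 Mb; 1674.12 items → 1674 complete.

1674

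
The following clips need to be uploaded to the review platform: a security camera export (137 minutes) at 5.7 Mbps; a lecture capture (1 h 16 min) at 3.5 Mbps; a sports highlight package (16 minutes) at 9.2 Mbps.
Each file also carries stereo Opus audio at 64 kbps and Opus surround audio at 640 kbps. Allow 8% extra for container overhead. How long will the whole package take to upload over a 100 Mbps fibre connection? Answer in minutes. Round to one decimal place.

14.6 minutes

Audio total: 64 + 640 = 704 kbps = 0.704 Mbps.
security camera export: 6.404 Mbps × 8220 s × 1.08 = 56852.2 Mb
lecture capture: 4.204 Mbps × 4560 s × 1.08 = 20703.9 Mb
sports highlight package: 9.904 Mbps × 960 s × 1.08 = 10268.5 Mb
Total: 87824.5 Mb = 10978.1 MB.
At 100 Mbps: 87824.5 / 100 = 878 s ≈ 14.6 minutes.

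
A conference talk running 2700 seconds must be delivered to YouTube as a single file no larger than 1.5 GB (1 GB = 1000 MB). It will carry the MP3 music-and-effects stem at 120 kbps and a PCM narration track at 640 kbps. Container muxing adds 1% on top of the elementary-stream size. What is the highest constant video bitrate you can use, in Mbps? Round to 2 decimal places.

3.64 Mbps

Budget: 1.5 GB = 12000.0 Mb.
Stream payload after overhead: 12000.0 / 1.01 = 11881.2 Mb.
Total bitrate budget: 11881.2 Mb / 2700 s = 4.400 Mbps.
Audio total: 120 + 640 = 760 kbps = 0.760 Mbps.
Video: 4.400 − 0.760 = 3.640 Mbps.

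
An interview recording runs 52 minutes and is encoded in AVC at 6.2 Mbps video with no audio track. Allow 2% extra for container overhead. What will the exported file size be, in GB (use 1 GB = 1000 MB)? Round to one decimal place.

52 min = 3120 s
Total bitrate: 6.2 Mbps.
Stream data: 6.200 Mbps × 3120 s = 19344.0 Mb.
With 2% container overhead: ×1.02.
19,731 Mb ÷ 8 = 2,466 MB → 2.466 GB.

2.5 GB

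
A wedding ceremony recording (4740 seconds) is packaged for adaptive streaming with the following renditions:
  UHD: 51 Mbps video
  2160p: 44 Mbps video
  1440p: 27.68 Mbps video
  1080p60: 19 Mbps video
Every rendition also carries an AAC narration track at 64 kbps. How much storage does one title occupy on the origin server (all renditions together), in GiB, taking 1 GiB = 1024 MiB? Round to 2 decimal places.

78.32 GiB

Audio: 64 kbps = 0.064 Mbps.
Sum of rendition bitrates: (51+0.064) + (44+0.064) + (27.68+0.064) + (19+0.064) = 141.936 Mbps.
× 4740 s = 672,777 Mb = 84,097 MB = 78.32 GiB.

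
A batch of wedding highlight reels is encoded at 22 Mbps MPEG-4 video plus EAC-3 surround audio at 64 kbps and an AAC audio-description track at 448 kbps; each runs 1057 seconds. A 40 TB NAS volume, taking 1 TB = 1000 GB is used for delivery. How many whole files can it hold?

Audio total: 64 + 448 = 512 kbps = 0.512 Mbps.
Total bitrate: 22.512 Mbps.
Per item: 22.512 Mbps × 1057 s = 23,795 Mb = 2,974 MB.
Capacity: 40 TB = 320,000,000 Mb; 13448.10 items → 13448 complete.

13448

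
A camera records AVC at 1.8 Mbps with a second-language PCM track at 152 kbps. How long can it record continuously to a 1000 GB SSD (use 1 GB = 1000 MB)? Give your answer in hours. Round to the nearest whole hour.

1138 hours

Audio: 152 kbps = 0.152 Mbps.
Total bitrate: 1.8 + 0.152 = 1.952 Mbps.
Capacity: 1000 GB = 8,000,000 Mb.
Recording time: 8,000,000 / 1.952 = 4,098,361 s ≈ 1,138 hours.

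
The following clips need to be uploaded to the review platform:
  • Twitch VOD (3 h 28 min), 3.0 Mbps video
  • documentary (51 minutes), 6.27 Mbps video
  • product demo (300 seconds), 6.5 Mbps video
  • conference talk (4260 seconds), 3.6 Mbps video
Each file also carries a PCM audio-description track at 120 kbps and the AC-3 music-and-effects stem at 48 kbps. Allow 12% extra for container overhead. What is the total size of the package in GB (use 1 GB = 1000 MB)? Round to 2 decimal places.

Audio total: 120 + 48 = 168 kbps = 0.168 Mbps.
Twitch VOD: 3.168 Mbps × 12480 s × 1.12 = 44281.0 Mb
documentary: 6.438 Mbps × 3060 s × 1.12 = 22064.3 Mb
product demo: 6.668 Mbps × 300 s × 1.12 = 2240.4 Mb
conference talk: 3.768 Mbps × 4260 s × 1.12 = 17977.9 Mb
Total: 86563.7 Mb = 10820.5 MB.
= 10.82 GB.

10.82 GB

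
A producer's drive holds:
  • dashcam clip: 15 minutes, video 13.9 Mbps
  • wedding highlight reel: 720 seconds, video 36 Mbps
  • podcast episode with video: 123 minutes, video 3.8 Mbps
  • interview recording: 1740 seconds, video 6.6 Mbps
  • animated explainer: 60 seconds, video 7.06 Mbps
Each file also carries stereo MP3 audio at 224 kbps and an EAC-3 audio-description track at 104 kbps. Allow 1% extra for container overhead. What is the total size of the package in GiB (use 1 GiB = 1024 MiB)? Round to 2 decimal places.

Audio total: 224 + 104 = 328 kbps = 0.328 Mbps.
dashcam clip: 14.228 Mbps × 900 s × 1.01 = 12933.3 Mb
wedding highlight reel: 36.328 Mbps × 720 s × 1.01 = 26417.7 Mb
podcast episode with video: 4.128 Mbps × 7380 s × 1.01 = 30769.3 Mb
interview recording: 6.928 Mbps × 1740 s × 1.01 = 12175.3 Mb
animated explainer: 7.388 Mbps × 60 s × 1.01 = 447.7 Mb
Total: 82743.2 Mb = 10342.9 MB.
= 9.633 GiB.

9.63 GiB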